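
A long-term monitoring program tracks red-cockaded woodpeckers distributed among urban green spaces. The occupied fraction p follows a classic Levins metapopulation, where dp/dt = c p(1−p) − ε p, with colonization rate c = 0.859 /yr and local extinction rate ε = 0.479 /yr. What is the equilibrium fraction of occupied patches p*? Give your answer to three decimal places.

Setting dp/dt = 0 and dividing through by p* gives c·(1−p*) = ε.
So p* = 1 − ε/c = 1 − 0.479/0.859 = 1 − 0.5576 = 0.4424.

0.442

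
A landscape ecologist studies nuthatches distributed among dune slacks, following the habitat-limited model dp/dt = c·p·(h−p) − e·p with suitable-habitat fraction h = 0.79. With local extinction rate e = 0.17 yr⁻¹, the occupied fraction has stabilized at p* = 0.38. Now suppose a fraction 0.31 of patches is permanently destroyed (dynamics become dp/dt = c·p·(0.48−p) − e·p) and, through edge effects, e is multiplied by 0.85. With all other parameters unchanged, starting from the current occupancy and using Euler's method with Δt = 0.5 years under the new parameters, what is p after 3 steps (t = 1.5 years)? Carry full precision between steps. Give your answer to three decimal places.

Balance c(h−p*) = e gives c = e/(0.79 − 0.38000) = 0.17/0.41000 = 0.41463.
Starting from p₀ = 0.38000; update p ← p + (dp/dt)·Δt with the new parameters.
t = 0.5: p = 0.38000 + (-0.01958) = 0.36042
t = 1: p = 0.36042 + (-0.01711) = 0.34332
t = 1.5: p = 0.34332 + (-0.01508) = 0.32824

0.328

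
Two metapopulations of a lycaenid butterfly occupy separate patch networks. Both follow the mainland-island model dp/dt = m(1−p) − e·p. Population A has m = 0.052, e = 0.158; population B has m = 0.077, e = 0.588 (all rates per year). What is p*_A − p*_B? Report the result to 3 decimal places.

0.132

A: p*_A = m/(m+e) = 0.052/0.2100 = 0.2476.
B: p*_B = 0.077/0.6650 = 0.1158.
p*_A − p*_B = 0.2476 − 0.1158 = 0.1318.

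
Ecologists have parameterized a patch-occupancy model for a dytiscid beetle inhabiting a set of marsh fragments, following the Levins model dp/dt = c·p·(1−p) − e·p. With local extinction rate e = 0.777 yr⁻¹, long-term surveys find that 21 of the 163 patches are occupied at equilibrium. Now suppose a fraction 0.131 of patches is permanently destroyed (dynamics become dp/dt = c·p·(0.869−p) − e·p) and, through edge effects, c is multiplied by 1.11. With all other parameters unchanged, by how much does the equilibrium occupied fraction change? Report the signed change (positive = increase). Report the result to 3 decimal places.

-0.045

Observed p* = 21/163 = 0.12883.
Balance c(1−p*) = e gives c = e/(1 − 0.12883) = 0.777/0.87117 = 0.89190.
New p* = 0.869 − e/c = 0.869 − 0.77700/0.99001 = 0.08416.
Δp* = 0.08416 − 0.12883 = -0.04467.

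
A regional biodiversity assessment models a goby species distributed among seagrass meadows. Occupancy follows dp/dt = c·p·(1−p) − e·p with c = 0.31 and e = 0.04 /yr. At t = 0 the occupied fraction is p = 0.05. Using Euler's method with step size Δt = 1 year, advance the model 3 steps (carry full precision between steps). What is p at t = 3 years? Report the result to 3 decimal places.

Update rule: p ← p + [c·p·(1−p) − e·p]·Δt with Δt = 1.
t = 1: p = 0.05000 + (+0.01272) = 0.06273
t = 2: p = 0.06273 + (+0.01572) = 0.07844
t = 3: p = 0.07844 + (+0.01927) = 0.09771

0.098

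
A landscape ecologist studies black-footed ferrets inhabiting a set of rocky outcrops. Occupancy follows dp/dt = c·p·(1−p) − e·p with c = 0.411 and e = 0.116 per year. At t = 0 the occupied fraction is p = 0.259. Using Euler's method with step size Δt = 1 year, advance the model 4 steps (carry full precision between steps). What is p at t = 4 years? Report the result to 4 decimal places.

Update rule: p ← p + [c·p·(1−p) − e·p]·Δt with Δt = 1.
p: 0.25900 → 0.30783  (Δp = +0.04883)
p: 0.30783 → 0.35970  (Δp = +0.05186)
p: 0.35970 → 0.41263  (Δp = +0.05293)
p: 0.41263 → 0.46438  (Δp = +0.05175)

0.4644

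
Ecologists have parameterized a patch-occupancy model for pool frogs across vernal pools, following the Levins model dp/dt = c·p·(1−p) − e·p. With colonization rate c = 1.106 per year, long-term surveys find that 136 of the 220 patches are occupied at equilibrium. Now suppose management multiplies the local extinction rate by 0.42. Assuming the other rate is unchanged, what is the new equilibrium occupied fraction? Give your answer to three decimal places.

Observed p* = 136/220 = 0.61818.
Balance c(1−p*) = e gives e = 1.106×(1 − 0.61818) = 0.42229.
New p* = 1 − e/c = 1 − 0.17736/1.10600 = 0.83964.

0.840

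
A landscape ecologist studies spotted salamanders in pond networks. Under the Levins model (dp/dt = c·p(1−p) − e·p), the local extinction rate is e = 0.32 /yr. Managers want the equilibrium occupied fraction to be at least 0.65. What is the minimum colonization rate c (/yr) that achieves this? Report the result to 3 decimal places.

0.914

p* = 1 − e/c ≥ 0.65 requires e/c ≤ 0.3500, i.e. c ≥ e/0.3500.
c_min = 0.32/0.3500 = 0.9143.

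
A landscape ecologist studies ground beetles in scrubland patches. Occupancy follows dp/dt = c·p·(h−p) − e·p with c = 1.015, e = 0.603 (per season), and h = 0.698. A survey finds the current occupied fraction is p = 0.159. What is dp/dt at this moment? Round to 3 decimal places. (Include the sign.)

-0.009

Colonization term: c·p·(h−p) = 1.015×0.159×0.5390 = 0.08699.
Extinction term: e·p = 0.09588.
dp/dt = 0.08699 − 0.09588 = -0.00889.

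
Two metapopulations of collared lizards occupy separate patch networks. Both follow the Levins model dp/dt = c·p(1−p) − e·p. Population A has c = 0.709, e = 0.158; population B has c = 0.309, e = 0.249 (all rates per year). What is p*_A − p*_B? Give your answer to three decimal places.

A: p*_A = 1 − 0.158/0.709 = 0.7772.
B: p*_B = 1 − 0.249/0.309 = 0.1942.
p*_A − p*_B = 0.7772 − 0.1942 = 0.5830.

0.583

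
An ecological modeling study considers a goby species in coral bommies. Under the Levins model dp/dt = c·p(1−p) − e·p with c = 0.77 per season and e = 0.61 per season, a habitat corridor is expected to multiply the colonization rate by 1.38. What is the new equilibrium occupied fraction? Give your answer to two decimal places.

Before: p* = 1 − 0.61/0.77 = 0.2078.
After the change, c = 1.0626, e = 0.61, so p* = 1 − 0.61/1.0626 = 0.4259.

0.43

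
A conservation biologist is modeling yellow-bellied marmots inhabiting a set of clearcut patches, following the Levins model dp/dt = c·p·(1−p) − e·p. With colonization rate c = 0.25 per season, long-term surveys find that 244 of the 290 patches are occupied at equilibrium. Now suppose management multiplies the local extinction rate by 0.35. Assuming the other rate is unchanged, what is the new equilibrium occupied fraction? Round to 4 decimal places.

0.9445

Observed p* = 244/290 = 0.84138.
Balance c(1−p*) = e gives e = 0.25×(1 − 0.84138) = 0.03965.
New p* = 1 − e/c = 1 − 0.01388/0.25000 = 0.94448.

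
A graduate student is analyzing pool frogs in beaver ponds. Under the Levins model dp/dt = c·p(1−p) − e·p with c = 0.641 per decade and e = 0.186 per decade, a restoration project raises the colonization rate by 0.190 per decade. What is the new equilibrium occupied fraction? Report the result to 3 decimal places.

Before: p* = 1 − 0.186/0.641 = 0.7098.
After the change, c = 0.831, e = 0.186, so p* = 1 − 0.186/0.831 = 0.7762.

0.776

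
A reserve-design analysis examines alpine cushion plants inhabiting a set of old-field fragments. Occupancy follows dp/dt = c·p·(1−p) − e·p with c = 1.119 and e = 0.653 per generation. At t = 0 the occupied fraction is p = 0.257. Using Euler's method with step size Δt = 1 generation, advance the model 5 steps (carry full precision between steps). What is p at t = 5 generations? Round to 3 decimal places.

0.401

Update rule: p ← p + [c·p·(1−p) − e·p]·Δt with Δt = 1.
p: 0.25700 → 0.30285  (Δp = +0.04585)
p: 0.30285 → 0.34135  (Δp = +0.03849)
p: 0.34135 → 0.37003  (Δp = +0.02868)
p: 0.37003 → 0.38925  (Δp = +0.01922)
p: 0.38925 → 0.40109  (Δp = +0.01184)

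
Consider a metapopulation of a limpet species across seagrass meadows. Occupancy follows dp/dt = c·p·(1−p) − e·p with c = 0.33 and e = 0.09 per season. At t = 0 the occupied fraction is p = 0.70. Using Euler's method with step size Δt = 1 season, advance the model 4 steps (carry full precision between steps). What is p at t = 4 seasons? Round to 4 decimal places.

Update rule: p ← p + [c·p·(1−p) − e·p]·Δt with Δt = 1.
t = 1: p = 0.70000 + (+0.00630) = 0.70630
t = 2: p = 0.70630 + (+0.00489) = 0.71119
t = 3: p = 0.71119 + (+0.00377) = 0.71496
t = 4: p = 0.71496 + (+0.00290) = 0.71787

0.7179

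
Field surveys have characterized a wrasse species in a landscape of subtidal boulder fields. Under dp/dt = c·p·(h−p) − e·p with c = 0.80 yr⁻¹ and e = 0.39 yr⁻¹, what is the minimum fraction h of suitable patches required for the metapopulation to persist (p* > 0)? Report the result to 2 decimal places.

0.49

p* = h − e/c is positive only when h > e/c.
h_min = e/c = 0.39/0.80 = 0.4875.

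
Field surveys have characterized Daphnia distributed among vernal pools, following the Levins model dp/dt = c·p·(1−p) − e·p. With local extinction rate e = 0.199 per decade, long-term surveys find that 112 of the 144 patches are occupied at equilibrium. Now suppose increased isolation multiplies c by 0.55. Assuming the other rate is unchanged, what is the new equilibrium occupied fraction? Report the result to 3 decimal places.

Observed p* = 112/144 = 0.77778.
Balance c(1−p*) = e gives c = e/(1 − 0.77778) = 0.199/0.22222 = 0.89551.
New p* = 1 − e/c = 1 − 0.19900/0.49253 = 0.59596.

0.596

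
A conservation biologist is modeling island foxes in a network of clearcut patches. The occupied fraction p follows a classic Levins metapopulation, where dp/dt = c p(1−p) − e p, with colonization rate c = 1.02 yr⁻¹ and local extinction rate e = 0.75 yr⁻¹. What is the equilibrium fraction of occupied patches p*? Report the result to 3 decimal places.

Setting dp/dt = 0 and dividing through by p* gives c·(1−p*) = e.
So p* = 1 − e/c = 1 − 0.75/1.02 = 1 − 0.7353 = 0.2647.

0.265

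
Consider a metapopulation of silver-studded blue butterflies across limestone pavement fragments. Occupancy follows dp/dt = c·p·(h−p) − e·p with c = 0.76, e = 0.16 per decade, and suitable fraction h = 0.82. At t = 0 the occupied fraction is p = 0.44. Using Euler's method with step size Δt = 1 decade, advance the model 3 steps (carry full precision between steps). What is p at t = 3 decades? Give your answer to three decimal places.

Update rule: p ← p + [c·p·(h−p) − e·p]·Δt with Δt = 1.
step 1: Δp = +0.05667, p = 0.49667
step 2: Δp = +0.04258, p = 0.53925
step 3: Δp = +0.02878, p = 0.56803

0.568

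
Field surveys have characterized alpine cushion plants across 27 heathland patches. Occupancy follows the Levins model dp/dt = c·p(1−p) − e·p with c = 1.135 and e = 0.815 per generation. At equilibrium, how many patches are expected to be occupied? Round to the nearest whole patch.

8

p* = 1 − e/c = 1 − 0.815/1.135 = 0.2819.
Expected occupied patches = N × p* = 27 × 0.2819 = 7.61 ≈ 8.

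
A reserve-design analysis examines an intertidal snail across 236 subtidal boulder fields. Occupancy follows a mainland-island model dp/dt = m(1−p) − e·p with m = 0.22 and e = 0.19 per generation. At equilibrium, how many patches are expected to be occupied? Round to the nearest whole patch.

p* = m/(m+e) = 0.22/0.4100 = 0.5366.
Expected occupied patches = N × p* = 236 × 0.5366 = 126.63 ≈ 127.

127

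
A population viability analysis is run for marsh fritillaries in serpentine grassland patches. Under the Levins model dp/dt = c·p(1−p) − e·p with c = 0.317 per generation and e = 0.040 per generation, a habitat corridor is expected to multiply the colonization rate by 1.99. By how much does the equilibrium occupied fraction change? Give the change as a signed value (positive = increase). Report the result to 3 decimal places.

0.063

Before: p* = 1 − 0.040/0.317 = 0.8738.
After the change, c = 0.63083, e = 0.04, so p* = 1 − 0.04/0.63083 = 0.9366.
Δp* = 0.9366 − 0.8738 = +0.0628.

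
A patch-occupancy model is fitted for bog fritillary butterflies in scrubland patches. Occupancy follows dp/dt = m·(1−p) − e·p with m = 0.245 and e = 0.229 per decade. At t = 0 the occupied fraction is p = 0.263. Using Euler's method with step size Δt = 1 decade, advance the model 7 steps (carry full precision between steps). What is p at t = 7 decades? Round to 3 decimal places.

Update rule: p ← p + [m·(1−p) − e·p]·Δt with Δt = 1.
t = 1: p = 0.26300 + (+0.12034) = 0.38334
t = 2: p = 0.38334 + (+0.06330) = 0.44664
t = 3: p = 0.44664 + (+0.03329) = 0.47993
t = 4: p = 0.47993 + (+0.01751) = 0.49744
t = 5: p = 0.49744 + (+0.00921) = 0.50666
t = 6: p = 0.50666 + (+0.00485) = 0.51150
t = 7: p = 0.51150 + (+0.00255) = 0.51405

0.514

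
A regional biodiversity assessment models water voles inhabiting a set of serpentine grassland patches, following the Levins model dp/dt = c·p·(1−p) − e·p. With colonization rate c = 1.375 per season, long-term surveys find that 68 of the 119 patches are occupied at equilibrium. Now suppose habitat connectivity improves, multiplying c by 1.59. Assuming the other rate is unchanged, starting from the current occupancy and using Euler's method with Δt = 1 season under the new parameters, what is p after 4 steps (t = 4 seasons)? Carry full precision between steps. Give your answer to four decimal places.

Observed p* = 68/119 = 0.57143.
Balance c(1−p*) = e gives e = 1.375×(1 − 0.57143) = 0.58929.
Starting from p₀ = 0.57143; update p ← p + (dp/dt)·Δt with the new parameters.
p: 0.57143 → 0.77010  (Δp = +0.19867)
p: 0.77010 → 0.70336  (Δp = -0.06675)
p: 0.70336 → 0.74503  (Δp = +0.04167)
p: 0.74503 → 0.72129  (Δp = -0.02374)

0.7213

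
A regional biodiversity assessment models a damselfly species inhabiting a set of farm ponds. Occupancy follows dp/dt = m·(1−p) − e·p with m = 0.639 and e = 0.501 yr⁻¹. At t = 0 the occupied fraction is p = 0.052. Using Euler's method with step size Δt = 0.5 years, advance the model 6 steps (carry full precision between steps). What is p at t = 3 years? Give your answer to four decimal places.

0.5573

Update rule: p ← p + [m·(1−p) − e·p]·Δt with Δt = 0.5.
step 1: Δp = +0.28986, p = 0.34186
step 2: Δp = +0.12464, p = 0.46650
step 3: Δp = +0.05360, p = 0.52009
step 4: Δp = +0.02305, p = 0.54314
step 5: Δp = +0.00991, p = 0.55305
step 6: Δp = +0.00426, p = 0.55731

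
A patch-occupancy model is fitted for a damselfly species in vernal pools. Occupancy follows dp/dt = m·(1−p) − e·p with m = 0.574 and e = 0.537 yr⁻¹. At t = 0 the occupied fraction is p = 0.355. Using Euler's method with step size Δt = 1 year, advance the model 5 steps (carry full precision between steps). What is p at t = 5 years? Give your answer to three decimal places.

0.517

Update rule: p ← p + [m·(1−p) − e·p]·Δt with Δt = 1.
t = 1: p = 0.35500 + (+0.17960) = 0.53459
t = 2: p = 0.53459 + (-0.01994) = 0.51466
t = 3: p = 0.51466 + (+0.00221) = 0.51687
t = 4: p = 0.51687 + (-0.00025) = 0.51663
t = 5: p = 0.51663 + (+0.00003) = 0.51665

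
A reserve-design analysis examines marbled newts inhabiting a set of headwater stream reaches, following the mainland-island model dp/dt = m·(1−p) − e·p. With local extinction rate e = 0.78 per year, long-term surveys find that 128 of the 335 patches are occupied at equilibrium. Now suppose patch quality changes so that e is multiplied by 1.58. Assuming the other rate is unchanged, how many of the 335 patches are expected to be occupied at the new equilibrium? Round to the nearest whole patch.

Observed p* = 128/335 = 0.38209.
Balance m(1−p*) = e·p* gives m = e·p*/(1−p*) = 0.78×0.38209/0.61791 = 0.48232.
New p* = m/(m+e) = 0.48232/(0.48232+1.23240) = 0.28128.
Expected occupied = 335 × 0.28128 = 94.23 ≈ 94.

94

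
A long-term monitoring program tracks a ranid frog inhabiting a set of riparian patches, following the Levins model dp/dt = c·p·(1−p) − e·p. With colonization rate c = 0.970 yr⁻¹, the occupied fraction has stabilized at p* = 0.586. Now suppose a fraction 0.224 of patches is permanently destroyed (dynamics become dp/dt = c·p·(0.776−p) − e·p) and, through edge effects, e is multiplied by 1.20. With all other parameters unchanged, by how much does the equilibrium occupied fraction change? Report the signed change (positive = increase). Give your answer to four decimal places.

-0.3068

Balance c(1−p*) = e gives e = 0.970×(1 − 0.58600) = 0.40158.
New p* = 0.776 − e/c = 0.776 − 0.48190/0.97000 = 0.27920.
Δp* = 0.27920 − 0.58600 = -0.30680.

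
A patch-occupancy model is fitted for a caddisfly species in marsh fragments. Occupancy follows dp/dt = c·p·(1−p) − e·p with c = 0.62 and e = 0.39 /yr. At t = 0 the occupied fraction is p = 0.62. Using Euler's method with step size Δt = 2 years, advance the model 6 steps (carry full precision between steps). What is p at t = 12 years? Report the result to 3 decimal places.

Update rule: p ← p + [c·p·(1−p) − e·p]·Δt with Δt = 2.
  1  |  dp/dt·Δt = -0.191456  |  p_1 = 0.428544
  2  |  dp/dt·Δt = -0.030596  |  p_2 = 0.397948
  3  |  dp/dt·Δt = -0.013314  |  p_3 = 0.384635
  4  |  dp/dt·Δt = -0.006518  |  p_4 = 0.378116
  5  |  dp/dt·Δt = -0.003352  |  p_5 = 0.374765
  6  |  dp/dt·Δt = -0.001764  |  p_6 = 0.373000

0.373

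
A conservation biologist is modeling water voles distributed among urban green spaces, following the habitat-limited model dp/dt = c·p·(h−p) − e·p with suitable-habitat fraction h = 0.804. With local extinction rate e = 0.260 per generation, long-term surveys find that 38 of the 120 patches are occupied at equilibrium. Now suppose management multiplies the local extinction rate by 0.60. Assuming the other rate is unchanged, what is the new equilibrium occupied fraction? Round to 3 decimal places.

Observed p* = 38/120 = 0.31667.
Balance c(h−p*) = e gives c = e/(0.804 − 0.31667) = 0.260/0.48733 = 0.53352.
New p* = 0.804 − e/c = 0.804 − 0.15600/0.53352 = 0.51160.

0.512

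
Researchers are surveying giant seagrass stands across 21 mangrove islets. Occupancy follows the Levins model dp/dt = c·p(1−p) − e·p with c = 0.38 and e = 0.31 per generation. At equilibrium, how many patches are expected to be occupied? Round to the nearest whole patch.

4

p* = 1 − e/c = 1 − 0.31/0.38 = 0.1842.
Expected occupied patches = N × p* = 21 × 0.1842 = 3.87 ≈ 4.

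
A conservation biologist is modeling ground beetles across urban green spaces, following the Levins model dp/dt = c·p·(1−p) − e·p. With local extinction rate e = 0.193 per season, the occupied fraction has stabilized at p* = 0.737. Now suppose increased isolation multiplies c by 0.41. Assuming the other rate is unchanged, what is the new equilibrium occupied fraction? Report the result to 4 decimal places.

Balance c(1−p*) = e gives c = e/(1 − 0.73700) = 0.193/0.26300 = 0.73384.
New p* = 1 − e/c = 1 − 0.19300/0.30087 = 0.35853.

0.3585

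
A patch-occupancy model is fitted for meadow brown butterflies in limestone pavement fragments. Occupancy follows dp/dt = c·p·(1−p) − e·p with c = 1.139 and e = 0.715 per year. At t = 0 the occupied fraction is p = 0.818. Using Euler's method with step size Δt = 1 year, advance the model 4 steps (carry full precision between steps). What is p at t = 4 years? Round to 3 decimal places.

Update rule: p ← p + [c·p·(1−p) − e·p]·Δt with Δt = 1.
t = 1: p = 0.81800 + (-0.41530) = 0.40270
t = 2: p = 0.40270 + (-0.01396) = 0.38874
t = 3: p = 0.38874 + (-0.00730) = 0.38144
t = 4: p = 0.38144 + (-0.00399) = 0.37745

0.377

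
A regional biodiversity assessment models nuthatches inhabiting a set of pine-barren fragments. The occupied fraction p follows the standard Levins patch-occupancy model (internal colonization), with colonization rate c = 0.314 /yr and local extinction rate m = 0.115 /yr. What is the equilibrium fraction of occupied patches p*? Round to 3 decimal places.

0.634

At equilibrium, colonization balances extinction: c·p*·(1−p*) = m·p*.
So p* = 1 − m/c = 1 − 0.115/0.314 = 1 − 0.3662 = 0.6338.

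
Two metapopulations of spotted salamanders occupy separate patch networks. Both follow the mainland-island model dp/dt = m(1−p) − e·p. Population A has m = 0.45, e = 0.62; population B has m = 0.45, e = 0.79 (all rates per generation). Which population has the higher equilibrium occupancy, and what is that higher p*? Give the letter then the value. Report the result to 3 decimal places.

A, 0.421

A: p*_A = m/(m+e) = 0.45/1.0700 = 0.4206.
B: p*_B = 0.45/1.2400 = 0.3629.
A is higher at 0.4206.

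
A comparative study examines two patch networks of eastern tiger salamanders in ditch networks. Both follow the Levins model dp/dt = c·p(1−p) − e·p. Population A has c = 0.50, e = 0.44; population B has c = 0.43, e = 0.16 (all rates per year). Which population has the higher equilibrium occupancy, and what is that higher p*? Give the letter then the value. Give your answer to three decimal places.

A: p*_A = 1 − 0.44/0.50 = 0.1200.
B: p*_B = 1 − 0.16/0.43 = 0.6279.
B is higher at 0.6279.

B, 0.628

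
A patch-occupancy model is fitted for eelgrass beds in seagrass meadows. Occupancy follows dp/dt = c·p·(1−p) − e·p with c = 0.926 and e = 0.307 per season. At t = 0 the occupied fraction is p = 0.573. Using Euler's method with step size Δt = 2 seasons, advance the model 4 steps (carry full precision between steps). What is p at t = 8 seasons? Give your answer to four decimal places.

0.6684

Update rule: p ← p + [c·p·(1−p) − e·p]·Δt with Δt = 2.
t = 2: p = 0.57300 + (+0.10131) = 0.67431
t = 4: p = 0.67431 + (-0.00730) = 0.66701
t = 6: p = 0.66701 + (+0.00180) = 0.66881
t = 8: p = 0.66881 + (-0.00042) = 0.66838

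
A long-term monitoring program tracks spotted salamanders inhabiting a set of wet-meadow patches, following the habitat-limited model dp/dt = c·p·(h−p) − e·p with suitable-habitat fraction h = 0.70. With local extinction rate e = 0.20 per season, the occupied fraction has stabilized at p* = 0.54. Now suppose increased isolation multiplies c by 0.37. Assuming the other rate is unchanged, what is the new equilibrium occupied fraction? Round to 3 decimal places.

Balance c(h−p*) = e gives c = e/(0.7 − 0.54000) = 0.20/0.16000 = 1.25000.
New p* = 0.7 − e/c = 0.7 − 0.20000/0.46250 = 0.26757.

0.268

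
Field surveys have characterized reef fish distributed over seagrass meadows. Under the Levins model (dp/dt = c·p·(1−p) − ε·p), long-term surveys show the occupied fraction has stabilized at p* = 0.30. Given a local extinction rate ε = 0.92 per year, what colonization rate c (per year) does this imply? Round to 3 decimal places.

At equilibrium c(1−p*) = ε, so c = ε/(1−p*).
c = 0.92/(1 − 0.30) = 0.92/0.7000 = 1.3143.

1.314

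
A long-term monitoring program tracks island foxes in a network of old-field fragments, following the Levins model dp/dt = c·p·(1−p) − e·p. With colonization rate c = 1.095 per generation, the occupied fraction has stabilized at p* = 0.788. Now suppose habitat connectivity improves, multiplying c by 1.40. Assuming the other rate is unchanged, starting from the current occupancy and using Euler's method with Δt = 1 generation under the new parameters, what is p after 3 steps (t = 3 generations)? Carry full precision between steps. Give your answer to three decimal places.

0.850

Balance c(1−p*) = e gives e = 1.095×(1 − 0.78800) = 0.23214.
Starting from p₀ = 0.78800; update p ← p + (dp/dt)·Δt with the new parameters.
  1  |  dp/dt·Δt = +0.073171  |  p_1 = 0.861171
  2  |  dp/dt·Δt = -0.016633  |  p_2 = 0.844538
  3  |  dp/dt·Δt = +0.005223  |  p_3 = 0.849760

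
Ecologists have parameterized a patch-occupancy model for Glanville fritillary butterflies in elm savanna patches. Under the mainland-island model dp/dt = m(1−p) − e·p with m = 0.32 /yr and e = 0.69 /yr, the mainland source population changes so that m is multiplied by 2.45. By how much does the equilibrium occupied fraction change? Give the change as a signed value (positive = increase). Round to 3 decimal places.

Before: p* = 0.32/(0.32+0.69) = 0.3168.
After: m = 0.784, e = 0.69; p* = 0.784/1.4740 = 0.5319.
Δp* = 0.5319 − 0.3168 = +0.2151.

0.215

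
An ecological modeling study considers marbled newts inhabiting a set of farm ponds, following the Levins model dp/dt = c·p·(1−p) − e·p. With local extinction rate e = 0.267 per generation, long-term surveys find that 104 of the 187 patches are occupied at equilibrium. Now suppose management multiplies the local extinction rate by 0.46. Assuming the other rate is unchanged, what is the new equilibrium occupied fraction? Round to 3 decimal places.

0.796

Observed p* = 104/187 = 0.55615.
Balance c(1−p*) = e gives c = e/(1 − 0.55615) = 0.267/0.44385 = 0.60155.
New p* = 1 − e/c = 1 − 0.12282/0.60155 = 0.79583.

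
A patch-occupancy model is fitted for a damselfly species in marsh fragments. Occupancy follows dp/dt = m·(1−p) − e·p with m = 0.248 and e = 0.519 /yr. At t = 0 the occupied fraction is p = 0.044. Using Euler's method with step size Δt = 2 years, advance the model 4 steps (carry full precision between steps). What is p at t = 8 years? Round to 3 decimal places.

0.301

Update rule: p ← p + [m·(1−p) − e·p]·Δt with Δt = 2.
t = 2: p = 0.04400 + (+0.42850) = 0.47250
t = 4: p = 0.47250 + (-0.22882) = 0.24368
t = 6: p = 0.24368 + (+0.12219) = 0.36587
t = 8: p = 0.36587 + (-0.06525) = 0.30062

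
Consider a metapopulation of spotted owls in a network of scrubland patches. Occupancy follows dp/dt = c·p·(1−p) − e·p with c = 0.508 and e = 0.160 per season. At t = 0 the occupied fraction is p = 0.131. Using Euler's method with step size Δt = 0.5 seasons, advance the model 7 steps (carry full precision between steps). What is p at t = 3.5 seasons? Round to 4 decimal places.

Update rule: p ← p + [c·p·(1−p) − e·p]·Δt with Δt = 0.5.
  1  |  dp/dt·Δt = +0.018435  |  p_1 = 0.149435
  2  |  dp/dt·Δt = +0.020330  |  p_2 = 0.169765
  3  |  dp/dt·Δt = +0.022219  |  p_3 = 0.191984
  4  |  dp/dt·Δt = +0.024043  |  p_4 = 0.216027
  5  |  dp/dt·Δt = +0.025735  |  p_5 = 0.241762
  6  |  dp/dt·Δt = +0.027221  |  p_6 = 0.268983
  7  |  dp/dt·Δt = +0.028426  |  p_7 = 0.297408

0.2974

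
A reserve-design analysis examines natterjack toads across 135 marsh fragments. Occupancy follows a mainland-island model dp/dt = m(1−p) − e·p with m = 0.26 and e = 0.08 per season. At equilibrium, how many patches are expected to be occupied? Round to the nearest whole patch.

p* = m/(m+e) = 0.26/0.3400 = 0.7647.
Expected occupied patches = N × p* = 135 × 0.7647 = 103.24 ≈ 103.

103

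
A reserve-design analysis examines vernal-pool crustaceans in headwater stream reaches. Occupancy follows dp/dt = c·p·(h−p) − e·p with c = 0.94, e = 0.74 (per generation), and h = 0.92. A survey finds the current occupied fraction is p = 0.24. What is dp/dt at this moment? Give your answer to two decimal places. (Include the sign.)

Colonization term: c·p·(h−p) = 0.94×0.24×0.6800 = 0.15341.
Extinction term: e·p = 0.17760.
dp/dt = 0.15341 − 0.17760 = -0.02419.

-0.02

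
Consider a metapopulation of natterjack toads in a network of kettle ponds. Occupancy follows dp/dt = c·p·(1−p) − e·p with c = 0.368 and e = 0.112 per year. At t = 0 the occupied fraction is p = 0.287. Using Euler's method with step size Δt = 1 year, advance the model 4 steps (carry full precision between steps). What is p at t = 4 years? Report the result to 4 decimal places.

0.4615

Update rule: p ← p + [c·p·(1−p) − e·p]·Δt with Δt = 1.
step 1: Δp = +0.04316, p = 0.33016
step 2: Δp = +0.04441, p = 0.37457
step 3: Δp = +0.04426, p = 0.41883
step 4: Δp = +0.04267, p = 0.46149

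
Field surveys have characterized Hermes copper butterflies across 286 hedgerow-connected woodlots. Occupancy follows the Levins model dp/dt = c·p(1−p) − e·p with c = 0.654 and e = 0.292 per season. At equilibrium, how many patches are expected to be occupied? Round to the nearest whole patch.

158

p* = 1 − e/c = 1 − 0.292/0.654 = 0.5535.
Expected occupied patches = N × p* = 286 × 0.5535 = 158.31 ≈ 158.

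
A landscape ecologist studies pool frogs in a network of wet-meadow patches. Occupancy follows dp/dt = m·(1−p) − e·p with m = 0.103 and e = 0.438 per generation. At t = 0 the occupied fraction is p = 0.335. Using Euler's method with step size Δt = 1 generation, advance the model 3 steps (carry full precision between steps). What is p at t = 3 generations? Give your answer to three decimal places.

0.204

Update rule: p ← p + [m·(1−p) − e·p]·Δt with Δt = 1.
  1  |  dp/dt·Δt = -0.078235  |  p_1 = 0.256765
  2  |  dp/dt·Δt = -0.035910  |  p_2 = 0.220855
  3  |  dp/dt·Δt = -0.016483  |  p_3 = 0.204373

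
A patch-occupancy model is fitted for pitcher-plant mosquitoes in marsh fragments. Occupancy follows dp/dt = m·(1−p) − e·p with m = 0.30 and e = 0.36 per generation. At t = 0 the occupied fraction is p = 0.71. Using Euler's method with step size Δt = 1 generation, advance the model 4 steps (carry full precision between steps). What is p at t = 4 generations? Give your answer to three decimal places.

Update rule: p ← p + [m·(1−p) − e·p]·Δt with Δt = 1.
step 1: Δp = -0.16860, p = 0.54140
step 2: Δp = -0.05732, p = 0.48408
step 3: Δp = -0.01949, p = 0.46459
step 4: Δp = -0.00663, p = 0.45796

0.458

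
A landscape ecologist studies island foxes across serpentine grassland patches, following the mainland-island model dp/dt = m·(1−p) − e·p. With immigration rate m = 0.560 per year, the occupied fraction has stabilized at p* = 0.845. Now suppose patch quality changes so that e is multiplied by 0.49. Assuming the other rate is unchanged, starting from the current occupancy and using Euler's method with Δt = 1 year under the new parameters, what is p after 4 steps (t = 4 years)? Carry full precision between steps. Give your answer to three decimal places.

Balance m(1−p*) = e·p* gives e = m(1−p*)/p* = 0.560×0.15500/0.84500 = 0.10272.
Starting from p₀ = 0.84500; update p ← p + (dp/dt)·Δt with the new parameters.
  1  |  dp/dt·Δt = +0.044268  |  p_1 = 0.889268
  2  |  dp/dt·Δt = +0.017250  |  p_2 = 0.906518
  3  |  dp/dt·Δt = +0.006722  |  p_3 = 0.913239
  4  |  dp/dt·Δt = +0.002619  |  p_4 = 0.915859

0.916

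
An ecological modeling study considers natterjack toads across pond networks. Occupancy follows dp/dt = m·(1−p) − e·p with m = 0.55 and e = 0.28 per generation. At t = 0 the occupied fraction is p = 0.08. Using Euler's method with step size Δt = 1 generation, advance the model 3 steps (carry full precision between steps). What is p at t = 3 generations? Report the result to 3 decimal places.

0.660

Update rule: p ← p + [m·(1−p) − e·p]·Δt with Δt = 1.
t = 1: p = 0.08000 + (+0.48360) = 0.56360
t = 2: p = 0.56360 + (+0.08221) = 0.64581
t = 3: p = 0.64581 + (+0.01398) = 0.65979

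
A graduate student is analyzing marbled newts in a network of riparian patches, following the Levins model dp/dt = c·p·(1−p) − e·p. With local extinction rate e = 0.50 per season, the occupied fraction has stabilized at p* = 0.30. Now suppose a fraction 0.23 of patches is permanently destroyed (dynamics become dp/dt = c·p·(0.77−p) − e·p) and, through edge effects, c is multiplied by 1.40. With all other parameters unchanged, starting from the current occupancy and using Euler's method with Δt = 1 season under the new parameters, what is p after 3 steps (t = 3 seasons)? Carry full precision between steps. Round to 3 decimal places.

Balance c(1−p*) = e gives c = e/(1 − 0.30000) = 0.50/0.70000 = 0.71429.
Starting from p₀ = 0.30000; update p ← p + (dp/dt)·Δt with the new parameters.
t = 1: p = 0.30000 + (-0.00900) = 0.29100
t = 2: p = 0.29100 + (-0.00611) = 0.28489
t = 3: p = 0.28489 + (-0.00424) = 0.28065

0.281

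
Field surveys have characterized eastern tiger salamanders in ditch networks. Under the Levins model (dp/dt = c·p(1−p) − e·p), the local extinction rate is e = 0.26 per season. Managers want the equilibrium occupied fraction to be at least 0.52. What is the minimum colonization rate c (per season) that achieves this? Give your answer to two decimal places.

p* = 1 − e/c ≥ 0.52 requires e/c ≤ 0.4800, i.e. c ≥ e/0.4800.
c_min = 0.26/0.4800 = 0.5417.

0.54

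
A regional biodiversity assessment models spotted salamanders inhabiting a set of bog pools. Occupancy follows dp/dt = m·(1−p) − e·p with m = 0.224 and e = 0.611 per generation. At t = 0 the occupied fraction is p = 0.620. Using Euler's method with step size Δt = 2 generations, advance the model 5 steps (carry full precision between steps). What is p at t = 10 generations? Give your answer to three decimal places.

Update rule: p ← p + [m·(1−p) − e·p]·Δt with Δt = 2.
p: 0.62000 → 0.03260  (Δp = -0.58740)
p: 0.03260 → 0.42616  (Δp = +0.39356)
p: 0.42616 → 0.16247  (Δp = -0.26368)
p: 0.16247 → 0.33914  (Δp = +0.17667)
p: 0.33914 → 0.22077  (Δp = -0.11837)

0.221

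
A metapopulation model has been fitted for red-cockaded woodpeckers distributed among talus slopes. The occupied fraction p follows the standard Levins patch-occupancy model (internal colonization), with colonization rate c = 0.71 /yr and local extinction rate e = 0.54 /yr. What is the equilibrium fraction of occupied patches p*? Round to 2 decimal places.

0.24

Setting dp/dt = 0 and dividing through by p* gives c·(1−p*) = e.
So p* = 1 − e/c = 1 − 0.54/0.71 = 1 − 0.7606 = 0.2394.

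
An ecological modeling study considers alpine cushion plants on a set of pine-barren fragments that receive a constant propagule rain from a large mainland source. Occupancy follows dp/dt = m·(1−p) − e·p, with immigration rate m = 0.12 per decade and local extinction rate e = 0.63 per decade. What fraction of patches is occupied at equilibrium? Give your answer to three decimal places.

0.160

At equilibrium the propagule rain into empty patches balances local extinction: m(1−p*) = e·p*.
p* = m/(m+e) = 0.12/(0.12+0.63) = 0.12/0.7500 = 0.1600.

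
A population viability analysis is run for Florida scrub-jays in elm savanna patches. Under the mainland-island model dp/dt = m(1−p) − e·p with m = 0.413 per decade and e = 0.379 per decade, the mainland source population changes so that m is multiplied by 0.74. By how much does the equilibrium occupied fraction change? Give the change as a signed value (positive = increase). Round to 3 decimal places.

Before: p* = 0.413/(0.413+0.379) = 0.5215.
After: m = 0.30562, e = 0.379; p* = 0.30562/0.6846 = 0.4464.
Δp* = 0.4464 − 0.5215 = -0.0751.

-0.075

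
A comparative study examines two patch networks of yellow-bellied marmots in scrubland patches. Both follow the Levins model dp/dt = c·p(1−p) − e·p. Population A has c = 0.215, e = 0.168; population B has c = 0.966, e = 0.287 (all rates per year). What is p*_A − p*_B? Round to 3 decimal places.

A: p*_A = 1 − 0.168/0.215 = 0.2186.
B: p*_B = 1 − 0.287/0.966 = 0.7029.
p*_A − p*_B = 0.2186 − 0.7029 = -0.4843.

-0.484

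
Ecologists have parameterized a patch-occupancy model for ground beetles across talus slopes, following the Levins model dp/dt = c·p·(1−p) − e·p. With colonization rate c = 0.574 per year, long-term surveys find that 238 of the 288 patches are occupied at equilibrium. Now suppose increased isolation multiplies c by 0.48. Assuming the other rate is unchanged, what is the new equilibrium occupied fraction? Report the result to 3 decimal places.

0.638

Observed p* = 238/288 = 0.82639.
Balance c(1−p*) = e gives e = 0.574×(1 − 0.82639) = 0.09965.
New p* = 1 − e/c = 1 − 0.09965/0.27552 = 0.63832.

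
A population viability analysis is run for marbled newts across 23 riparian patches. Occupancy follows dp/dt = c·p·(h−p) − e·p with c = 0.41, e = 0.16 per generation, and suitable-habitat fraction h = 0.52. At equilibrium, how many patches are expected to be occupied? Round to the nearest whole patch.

p* = h − e/c = 0.52 − 0.3902 = 0.1298.
Expected occupied patches = N × p* = 23 × 0.1298 = 2.98 ≈ 3.

3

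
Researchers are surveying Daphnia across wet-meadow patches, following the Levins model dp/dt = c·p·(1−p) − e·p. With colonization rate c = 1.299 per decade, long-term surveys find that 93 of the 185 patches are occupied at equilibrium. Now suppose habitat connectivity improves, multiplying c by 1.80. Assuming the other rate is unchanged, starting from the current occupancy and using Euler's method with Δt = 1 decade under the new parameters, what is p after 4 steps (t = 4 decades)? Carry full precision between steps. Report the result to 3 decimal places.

0.710

Observed p* = 93/185 = 0.50270.
Balance c(1−p*) = e gives e = 1.299×(1 − 0.50270) = 0.64599.
Starting from p₀ = 0.50270; update p ← p + (dp/dt)·Δt with the new parameters.
step 1: Δp = +0.25979, p = 0.76250
step 2: Δp = -0.06912, p = 0.69337
step 3: Δp = +0.04921, p = 0.74258
step 4: Δp = -0.03274, p = 0.70984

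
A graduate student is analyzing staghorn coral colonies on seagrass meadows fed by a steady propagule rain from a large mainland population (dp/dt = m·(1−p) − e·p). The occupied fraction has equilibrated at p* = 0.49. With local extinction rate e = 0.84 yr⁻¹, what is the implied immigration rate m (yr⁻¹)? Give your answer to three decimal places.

At equilibrium m(1−p*) = e·p*, so m = e·p*/(1−p*).
m = 0.84 × 0.49 / 0.5100 = 0.4116/0.5100 = 0.8071.

0.807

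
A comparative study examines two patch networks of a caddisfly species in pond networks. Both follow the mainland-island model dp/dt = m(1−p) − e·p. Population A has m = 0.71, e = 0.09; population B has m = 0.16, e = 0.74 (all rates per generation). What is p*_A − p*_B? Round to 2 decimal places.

A: p*_A = m/(m+e) = 0.71/0.8000 = 0.8875.
B: p*_B = 0.16/0.9000 = 0.1778.
p*_A − p*_B = 0.8875 − 0.1778 = 0.7097.

0.71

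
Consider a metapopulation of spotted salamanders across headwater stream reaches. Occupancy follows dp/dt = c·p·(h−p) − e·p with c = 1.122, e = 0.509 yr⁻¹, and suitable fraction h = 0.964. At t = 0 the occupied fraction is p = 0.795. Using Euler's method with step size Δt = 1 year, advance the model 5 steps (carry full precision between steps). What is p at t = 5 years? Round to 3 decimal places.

Update rule: p ← p + [c·p·(h−p) − e·p]·Δt with Δt = 1.
t = 1: p = 0.79500 + (-0.25391) = 0.54109
t = 2: p = 0.54109 + (-0.01867) = 0.52243
t = 3: p = 0.52243 + (-0.00708) = 0.51534
t = 4: p = 0.51534 + (-0.00289) = 0.51245
t = 5: p = 0.51245 + (-0.00121) = 0.51124

0.511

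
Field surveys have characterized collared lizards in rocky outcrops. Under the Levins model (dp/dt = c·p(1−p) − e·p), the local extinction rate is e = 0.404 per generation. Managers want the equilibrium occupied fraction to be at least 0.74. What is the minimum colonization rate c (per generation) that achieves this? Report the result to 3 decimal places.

1.554

p* = 1 − e/c ≥ 0.74 requires e/c ≤ 0.2600, i.e. c ≥ e/0.2600.
c_min = 0.404/0.2600 = 1.5538.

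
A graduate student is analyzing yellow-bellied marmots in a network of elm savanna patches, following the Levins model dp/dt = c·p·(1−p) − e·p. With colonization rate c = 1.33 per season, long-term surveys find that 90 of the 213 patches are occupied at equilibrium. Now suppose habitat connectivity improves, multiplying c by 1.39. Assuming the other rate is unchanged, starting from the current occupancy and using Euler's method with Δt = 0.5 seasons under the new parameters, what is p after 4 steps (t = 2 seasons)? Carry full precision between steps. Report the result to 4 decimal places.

Observed p* = 90/213 = 0.42254.
Balance c(1−p*) = e gives e = 1.33×(1 − 0.42254) = 0.76803.
Starting from p₀ = 0.42254; update p ← p + (dp/dt)·Δt with the new parameters.
step 1: Δp = +0.06328, p = 0.48582
step 2: Δp = +0.04434, p = 0.53016
step 3: Δp = +0.02666, p = 0.55682
step 4: Δp = +0.01428, p = 0.57109

0.5711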